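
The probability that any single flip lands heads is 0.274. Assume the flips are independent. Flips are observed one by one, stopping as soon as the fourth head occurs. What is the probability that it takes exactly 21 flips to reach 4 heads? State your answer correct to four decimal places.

Y = trial on which the fourth success occurs; negative binomial, r=4, p=0.274.
P(Y=21) = C(20,3) · p^4 · (1−p)^17
= 1140 · 0.0056364 · 0.0043244 = 0.027786

0.0278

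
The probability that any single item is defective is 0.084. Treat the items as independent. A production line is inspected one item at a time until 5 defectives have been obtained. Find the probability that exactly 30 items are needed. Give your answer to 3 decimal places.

Y = trial on which the fifth success occurs; negative binomial, r=5, p=0.084.
P(Y=30) = C(29,4) · p^5 · (1−p)^25
= 23751 · 4.1821e-06 · 0.11153 = 0.01108

0.011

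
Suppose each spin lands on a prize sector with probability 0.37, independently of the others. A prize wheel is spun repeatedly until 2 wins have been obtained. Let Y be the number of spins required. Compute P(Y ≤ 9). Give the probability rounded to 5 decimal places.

Finishing within 9 spins ⇔ at least 2 successes in the first 9. With X ~ Binomial(9, 0.37), P(Y ≤ 9) = 1 − P(X ≤ 1).
  k=0: C(9,0)·0.37^0·0.63^9 = 0.0156338
  k=1: C(9,1)·0.37^1·0.63^8 = 0.0826359
1 − 0.0982697 = 0.9017303

0.90173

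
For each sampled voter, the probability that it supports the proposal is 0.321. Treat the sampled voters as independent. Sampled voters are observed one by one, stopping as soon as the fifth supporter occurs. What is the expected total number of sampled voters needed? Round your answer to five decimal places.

15.57632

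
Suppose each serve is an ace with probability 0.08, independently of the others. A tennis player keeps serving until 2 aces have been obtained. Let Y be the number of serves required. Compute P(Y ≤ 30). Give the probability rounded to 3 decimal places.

Finishing within 30 serves ⇔ at least 2 successes in the first 30. With X ~ Binomial(30, 0.08), P(Y ≤ 30) = 1 − P(X ≤ 1).
  k=0: C(30,0)·0.08^0·0.92^30 = 0.08197
  k=1: C(30,1)·0.08^1·0.92^29 = 0.21382
1 − 0.29579 = 0.70421

0.704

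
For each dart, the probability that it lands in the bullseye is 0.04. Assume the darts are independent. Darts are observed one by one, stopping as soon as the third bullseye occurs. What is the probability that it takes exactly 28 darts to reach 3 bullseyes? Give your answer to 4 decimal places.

0.0081

Y = trial on which the third success occurs; negative binomial, r=3, p=0.04.
P(Y=28) = C(27,2) · p^3 · (1−p)^25
= 351 · 6.4e-05 · 0.3604 = 0.008096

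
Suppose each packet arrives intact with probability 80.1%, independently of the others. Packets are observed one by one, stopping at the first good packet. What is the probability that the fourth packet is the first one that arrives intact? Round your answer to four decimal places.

Geometric (trials to first success), p = 0.801.
P(Y = 4) = (1−p)^3 · p = 0.0078806 · 0.801 = 0.006312

0.0063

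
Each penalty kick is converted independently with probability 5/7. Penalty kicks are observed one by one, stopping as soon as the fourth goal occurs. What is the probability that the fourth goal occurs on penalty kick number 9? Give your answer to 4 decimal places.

Y = trial on which the fourth success occurs; negative binomial, r=4, p=0.714286.
P(Y=9) = C(8,3) · p^4 · (1−p)^5
= 56 · 0.26031 · 0.001904 = 0.027755

0.0278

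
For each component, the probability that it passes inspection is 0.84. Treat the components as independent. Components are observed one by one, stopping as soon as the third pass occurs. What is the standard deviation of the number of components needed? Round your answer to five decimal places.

Y = total components until the third success; negative binomial with r=3, p=0.84.
SD(Y) = √[r(1−p)/p²] = √(0.6802721) = 0.8247861

0.82479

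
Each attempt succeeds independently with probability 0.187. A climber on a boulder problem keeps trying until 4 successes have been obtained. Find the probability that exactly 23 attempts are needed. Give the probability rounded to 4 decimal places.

0.0369

Y = trial on which the fourth success occurs; negative binomial, r=4, p=0.187.
P(Y=23) = C(22,3) · p^4 · (1−p)^19
= 1540 · 0.0012228 · 0.019576 = 0.036864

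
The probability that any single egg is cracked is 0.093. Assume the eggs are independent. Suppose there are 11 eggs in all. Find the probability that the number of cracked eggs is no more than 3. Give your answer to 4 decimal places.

0.9855

X ~ Binomial(11, 0.093); P(X ≤ 3) = Σ C(11,k) p^k (1−p)^(11−k) over k:
  k=0: C(11,0)·0.093^0·0.907^11 = 0.341728
  k=1: C(11,1)·0.093^1·0.907^10 = 0.385433
  k=2: C(11,2)·0.093^2·0.907^9 = 0.197603
  k=3: C(11,3)·0.093^3·0.907^8 = 0.060784
Total = 0.985548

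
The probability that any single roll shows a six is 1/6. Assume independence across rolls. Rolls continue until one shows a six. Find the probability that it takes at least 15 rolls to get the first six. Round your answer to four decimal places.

0.0779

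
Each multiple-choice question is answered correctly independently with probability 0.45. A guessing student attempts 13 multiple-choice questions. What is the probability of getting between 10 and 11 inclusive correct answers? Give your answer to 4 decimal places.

0.0198

X ~ Binomial(13, 0.45); P(10 ≤ X ≤ 11) = Σ C(13,k) p^k (1−p)^(13−k) over k:
  k=10: C(13,10)·0.45^10·0.55^3 = 0.016202
  k=11: C(13,11)·0.45^11·0.55^2 = 0.003615
Total = 0.019818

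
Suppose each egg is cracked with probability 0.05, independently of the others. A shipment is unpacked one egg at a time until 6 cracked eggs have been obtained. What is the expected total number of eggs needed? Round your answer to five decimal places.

120.00000

Y = total eggs until the sixth success; negative binomial with r=6, p=0.05.
E[Y] = r / p = 6 / 0.05 = 120.0000000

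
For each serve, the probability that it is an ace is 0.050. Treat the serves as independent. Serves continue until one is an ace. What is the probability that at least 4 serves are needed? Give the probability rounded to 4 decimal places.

0.8574

Y = number of serves to the first success; geometric, p = 0.05.
P(Y > 3) = P(first 3 all fail) = (1−p)^3 = 0.857375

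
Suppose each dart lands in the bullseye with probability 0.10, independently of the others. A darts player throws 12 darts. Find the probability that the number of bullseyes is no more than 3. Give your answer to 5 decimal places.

X ~ Binomial(12, 0.10); P(X ≤ 3) = Σ C(12,k) p^k (1−p)^(12−k) over k:
  k=0: C(12,0)·0.10^0·0.90^12 = 0.2824295
  k=1: C(12,1)·0.10^1·0.90^11 = 0.3765727
  k=2: C(12,2)·0.10^2·0.90^10 = 0.2301278
  k=3: C(12,3)·0.10^3·0.90^9 = 0.0852325
Total = 0.9743625

0.97436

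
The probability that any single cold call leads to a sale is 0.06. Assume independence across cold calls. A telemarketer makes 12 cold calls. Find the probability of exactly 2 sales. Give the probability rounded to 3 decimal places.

0.128

X ~ Binomial(n=12, p=0.06).
P(X=2) = C(12,2) · p^2 · (1−p)^10
= 66 · 0.0036 · 0.53862 = 0.12797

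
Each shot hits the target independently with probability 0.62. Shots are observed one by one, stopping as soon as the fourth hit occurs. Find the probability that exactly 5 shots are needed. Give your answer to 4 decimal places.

0.2246

Y = trial on which the fourth success occurs; negative binomial, r=4, p=0.62.
P(Y=5) = C(4,3) · p^4 · (1−p)^1
= 4 · 0.14776 · 0.38 = 0.224600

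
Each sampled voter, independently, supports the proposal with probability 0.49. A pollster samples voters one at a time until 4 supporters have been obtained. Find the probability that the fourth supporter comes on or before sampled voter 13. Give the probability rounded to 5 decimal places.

0.94644

Finishing within 13 sampled voters ⇔ at least 4 successes in the first 13. With X ~ Binomial(13, 0.49), P(Y ≤ 13) = 1 − P(X ≤ 3).
  k=0: C(13,0)·0.49^0·0.51^13 = 0.0001579
  k=1: C(13,1)·0.49^1·0.51^12 = 0.0019723
  k=2: C(13,2)·0.49^2·0.51^11 = 0.0113700
  k=3: C(13,3)·0.49^3·0.51^10 = 0.0400549
1 − 0.0535551 = 0.9464449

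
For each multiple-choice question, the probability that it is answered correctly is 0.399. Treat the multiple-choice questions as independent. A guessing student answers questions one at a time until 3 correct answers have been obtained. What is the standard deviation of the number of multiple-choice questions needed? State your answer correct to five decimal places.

3.36531

Y = total multiple-choice questions until the third success; negative binomial with r=3, p=0.399.
SD(Y) = √[r(1−p)/p²] = √(11.3253057) = 3.3653092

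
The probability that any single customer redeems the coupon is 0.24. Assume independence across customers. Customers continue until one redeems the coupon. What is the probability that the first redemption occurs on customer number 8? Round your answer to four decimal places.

Geometric (trials to first success), p = 0.24.
P(Y = 8) = (1−p)^7 · p = 0.14645 · 0.24 = 0.035148

0.0351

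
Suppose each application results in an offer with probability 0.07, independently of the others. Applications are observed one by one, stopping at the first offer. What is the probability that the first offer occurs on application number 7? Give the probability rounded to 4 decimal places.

Geometric (trials to first success), p = 0.07.
P(Y = 7) = (1−p)^6 · p = 0.64699 · 0.07 = 0.045289

0.0453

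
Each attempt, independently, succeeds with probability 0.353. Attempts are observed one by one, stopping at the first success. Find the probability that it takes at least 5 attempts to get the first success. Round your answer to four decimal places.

0.1752

Y = number of attempts to the first success; geometric, p = 0.353.
P(Y > 4) = P(first 4 all fail) = (1−p)^4 = 0.175233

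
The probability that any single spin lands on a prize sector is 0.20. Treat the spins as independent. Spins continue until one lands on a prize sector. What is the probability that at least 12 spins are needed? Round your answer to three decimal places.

Y = number of spins to the first success; geometric, p = 0.20.
P(Y > 11) = P(first 11 all fail) = (1−p)^11 = 0.08590

0.086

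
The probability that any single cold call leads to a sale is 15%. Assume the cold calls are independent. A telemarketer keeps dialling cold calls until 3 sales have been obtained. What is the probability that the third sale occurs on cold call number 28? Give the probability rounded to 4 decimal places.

0.0204

Y = trial on which the third success occurs; negative binomial, r=3, p=0.15.
P(Y=28) = C(27,2) · p^3 · (1−p)^25
= 351 · 0.003375 · 0.017198 = 0.020373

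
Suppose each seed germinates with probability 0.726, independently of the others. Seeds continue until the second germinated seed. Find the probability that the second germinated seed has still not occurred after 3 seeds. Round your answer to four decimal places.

0.1841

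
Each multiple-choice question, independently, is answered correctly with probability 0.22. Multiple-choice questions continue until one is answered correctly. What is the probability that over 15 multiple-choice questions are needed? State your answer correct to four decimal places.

0.0241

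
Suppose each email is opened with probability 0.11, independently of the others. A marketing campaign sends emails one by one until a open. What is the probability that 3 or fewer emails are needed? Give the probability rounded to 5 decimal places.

Y = number of emails to the first success; geometric, p = 0.11.
P(Y ≤ 3) = 1 − (1−p)^3 = 1 − 0.7049690 = 0.2950310

0.29503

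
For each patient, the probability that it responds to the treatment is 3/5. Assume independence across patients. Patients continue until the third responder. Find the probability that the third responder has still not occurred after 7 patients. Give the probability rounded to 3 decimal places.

0.096

Needing more than 7 patients ⇔ fewer than 3 successes in the first 7. With X ~ Binomial(7, 0.60), P(Y > 7) = P(X ≤ 2).
  k=0: C(7,0)·0.60^0·0.40^7 = 0.00164
  k=1: C(7,1)·0.60^1·0.40^6 = 0.01720
  k=2: C(7,2)·0.60^2·0.40^5 = 0.07741
P(X ≤ 2) = 0.09626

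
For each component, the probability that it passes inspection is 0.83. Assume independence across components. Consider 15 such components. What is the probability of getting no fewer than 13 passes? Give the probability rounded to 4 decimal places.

X ~ Binomial(15, 0.83); P(X ≥ 13) = Σ C(15,k) p^k (1−p)^(15−k) over k:
  k=13: C(15,13)·0.83^13·0.17^2 = 0.269217
  k=14: C(15,14)·0.83^14·0.17^1 = 0.187773
  k=15: C(15,15)·0.83^15·0.17^0 = 0.061118
Total = 0.518108

0.5181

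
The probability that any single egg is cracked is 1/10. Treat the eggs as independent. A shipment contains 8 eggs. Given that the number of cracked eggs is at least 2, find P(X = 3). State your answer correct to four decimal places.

0.1769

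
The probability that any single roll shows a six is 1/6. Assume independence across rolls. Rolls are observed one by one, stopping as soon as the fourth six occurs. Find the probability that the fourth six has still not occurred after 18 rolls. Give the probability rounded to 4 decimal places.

Needing more than 18 rolls ⇔ fewer than 4 successes in the first 18. With X ~ Binomial(18, 0.166667), P(Y > 18) = P(X ≤ 3).
  k=0: C(18,0)·0.166667^0·0.833333^18 = 0.037561
  k=1: C(18,1)·0.166667^1·0.833333^17 = 0.135220
  k=2: C(18,2)·0.166667^2·0.833333^16 = 0.229874
  k=3: C(18,3)·0.166667^3·0.833333^15 = 0.245198
P(X ≤ 3) = 0.647853

0.6479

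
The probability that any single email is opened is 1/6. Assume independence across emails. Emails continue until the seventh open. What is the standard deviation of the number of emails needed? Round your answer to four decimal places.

Y = total emails until the seventh success; negative binomial with r=7, p=0.166667.
SD(Y) = √[r(1−p)/p²] = √(210.000000) = 14.491377

14.4914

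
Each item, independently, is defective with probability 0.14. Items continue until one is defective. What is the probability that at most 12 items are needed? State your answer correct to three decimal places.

Y = number of items to the first success; geometric, p = 0.14.
P(Y ≤ 12) = 1 − (1−p)^12 = 1 − 0.16367 = 0.83633

0.836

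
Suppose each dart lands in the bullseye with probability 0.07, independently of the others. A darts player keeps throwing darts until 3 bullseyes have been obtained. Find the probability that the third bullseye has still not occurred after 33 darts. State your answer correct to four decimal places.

0.5905

Needing more than 33 darts ⇔ fewer than 3 successes in the first 33. With X ~ Binomial(33, 0.07), P(Y > 33) = P(X ≤ 2).
  k=0: C(33,0)·0.07^0·0.93^33 = 0.091188
  k=1: C(33,1)·0.07^1·0.93^32 = 0.226499
  k=2: C(33,2)·0.07^2·0.93^31 = 0.272773
P(X ≤ 2) = 0.590460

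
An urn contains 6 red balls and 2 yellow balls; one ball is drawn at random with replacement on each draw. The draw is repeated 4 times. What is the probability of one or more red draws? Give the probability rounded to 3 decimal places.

0.996

P(at least one) = 1 − P(none) = 1 − (1 − 0.75)^4
= 1 − 0.00391 = 0.99609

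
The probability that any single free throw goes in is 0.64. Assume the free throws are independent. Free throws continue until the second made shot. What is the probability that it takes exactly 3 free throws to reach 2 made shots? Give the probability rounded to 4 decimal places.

Y = trial on which the second success occurs; negative binomial, r=2, p=0.64.
P(Y=3) = C(2,1) · p^2 · (1−p)^1
= 2 · 0.4096 · 0.36 = 0.294912

0.2949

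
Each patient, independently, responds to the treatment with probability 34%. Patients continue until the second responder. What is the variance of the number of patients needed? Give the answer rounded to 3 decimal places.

11.419

Y = total patients until the second success; negative binomial with r=2, p=0.34.
Var(Y) = r(1−p)/p² = 2·0.66 / 0.34² = 11.41869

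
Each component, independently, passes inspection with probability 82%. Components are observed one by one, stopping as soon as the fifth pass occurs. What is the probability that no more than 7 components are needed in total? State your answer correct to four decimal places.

0.8846

Finishing within 7 components ⇔ at least 5 successes in the first 7. With X ~ Binomial(7, 0.82), P(Y ≤ 7) = 1 − P(X ≤ 4).
  k=0: C(7,0)·0.82^0·0.18^7 = 0.000006
  k=1: C(7,1)·0.82^1·0.18^6 = 0.000195
  k=2: C(7,2)·0.82^2·0.18^5 = 0.002668
  k=3: C(7,3)·0.82^3·0.18^4 = 0.020258
  k=4: C(7,4)·0.82^4·0.18^3 = 0.092287
1 − 0.115415 = 0.884585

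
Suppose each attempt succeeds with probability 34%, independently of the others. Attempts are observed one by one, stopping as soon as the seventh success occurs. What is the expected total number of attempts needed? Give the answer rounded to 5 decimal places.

20.58824

Y = total attempts until the seventh success; negative binomial with r=7, p=0.34.
E[Y] = r / p = 7 / 0.34 = 20.5882353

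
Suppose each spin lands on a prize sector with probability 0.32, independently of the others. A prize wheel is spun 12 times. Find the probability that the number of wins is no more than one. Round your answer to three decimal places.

0.065

X ~ Binomial(12, 0.32); P(X ≤ 1) = Σ C(12,k) p^k (1−p)^(12−k) over k:
  k=0: C(12,0)·0.32^0·0.68^12 = 0.00977
  k=1: C(12,1)·0.32^1·0.68^11 = 0.05520
Total = 0.06497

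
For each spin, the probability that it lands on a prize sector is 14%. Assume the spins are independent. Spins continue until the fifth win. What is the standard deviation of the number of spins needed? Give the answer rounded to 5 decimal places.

14.81174

Y = total spins until the fifth success; negative binomial with r=5, p=0.14.
SD(Y) = √[r(1−p)/p²] = √(219.3877551) = 14.8117438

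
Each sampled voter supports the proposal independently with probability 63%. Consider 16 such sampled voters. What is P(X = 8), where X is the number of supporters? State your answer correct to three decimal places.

0.112

X ~ Binomial(n=16, p=0.63).
P(X=8) = C(16,8) · p^8 · (1−p)^8
= 12870 · 0.024816 · 0.00035125 = 0.11218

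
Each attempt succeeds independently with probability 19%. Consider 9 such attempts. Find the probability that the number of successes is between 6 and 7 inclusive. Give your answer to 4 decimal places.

X ~ Binomial(9, 0.19); P(6 ≤ X ≤ 7) = Σ C(9,k) p^k (1−p)^(9−k) over k:
  k=6: C(9,6)·0.19^6·0.81^3 = 0.002100
  k=7: C(9,7)·0.19^7·0.81^2 = 0.000211
Total = 0.002311

0.0023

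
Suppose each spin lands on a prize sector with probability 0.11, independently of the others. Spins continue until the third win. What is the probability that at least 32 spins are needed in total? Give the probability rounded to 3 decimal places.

0.322

Needing more than 31 spins ⇔ fewer than 3 successes in the first 31. With X ~ Binomial(31, 0.11), P(Y > 31) = P(X ≤ 2).
  k=0: C(31,0)·0.11^0·0.89^31 = 0.02698
  k=1: C(31,1)·0.11^1·0.89^30 = 0.10338
  k=2: C(31,2)·0.11^2·0.89^29 = 0.19167
P(X ≤ 2) = 0.32203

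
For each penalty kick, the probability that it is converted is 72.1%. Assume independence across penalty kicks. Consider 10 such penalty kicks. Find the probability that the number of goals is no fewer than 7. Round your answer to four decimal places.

0.7046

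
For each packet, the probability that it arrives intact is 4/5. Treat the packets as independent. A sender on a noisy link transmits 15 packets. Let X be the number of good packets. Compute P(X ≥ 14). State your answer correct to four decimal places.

X ~ Binomial(15, 0.80); P(X ≥ 14) = Σ C(15,k) p^k (1−p)^(15−k) over k:
  k=14: C(15,14)·0.80^14·0.20^1 = 0.131941
  k=15: C(15,15)·0.80^15·0.20^0 = 0.035184
Total = 0.167126

0.1671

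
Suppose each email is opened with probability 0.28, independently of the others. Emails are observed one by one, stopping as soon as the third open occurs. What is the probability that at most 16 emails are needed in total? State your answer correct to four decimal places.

Finishing within 16 emails ⇔ at least 3 successes in the first 16. With X ~ Binomial(16, 0.28), P(Y ≤ 16) = 1 − P(X ≤ 2).
  k=0: C(16,0)·0.28^0·0.72^16 = 0.005216
  k=1: C(16,1)·0.28^1·0.72^15 = 0.032454
  k=2: C(16,2)·0.28^2·0.72^14 = 0.094657
1 − 0.132326 = 0.867674

0.8677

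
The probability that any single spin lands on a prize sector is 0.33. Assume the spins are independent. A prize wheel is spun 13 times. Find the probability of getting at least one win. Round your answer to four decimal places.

0.9945

P(at least one) = 1 − P(none) = 1 − (1 − 0.33)^13
= 1 − 0.005482 = 0.994518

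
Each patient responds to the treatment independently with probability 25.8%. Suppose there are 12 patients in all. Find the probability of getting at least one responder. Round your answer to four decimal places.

0.9721

P(at least one) = 1 − P(none) = 1 − (1 − 0.258)^12
= 1 − 0.027851 = 0.972149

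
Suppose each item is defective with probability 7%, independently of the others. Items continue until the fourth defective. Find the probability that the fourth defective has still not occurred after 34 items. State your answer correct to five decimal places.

0.78777

Needing more than 34 items ⇔ fewer than 4 successes in the first 34. With X ~ Binomial(34, 0.07), P(Y > 34) = P(X ≤ 3).
  k=0: C(34,0)·0.07^0·0.93^34 = 0.0848048
  k=1: C(34,1)·0.07^1·0.93^33 = 0.2170272
  k=2: C(34,2)·0.07^2·0.93^32 = 0.2695338
  k=3: C(34,3)·0.07^3·0.93^31 = 0.2163999
P(X ≤ 3) = 0.7877658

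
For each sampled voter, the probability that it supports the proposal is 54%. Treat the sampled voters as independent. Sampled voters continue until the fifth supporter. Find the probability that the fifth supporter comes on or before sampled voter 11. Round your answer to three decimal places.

0.808

Finishing within 11 sampled voters ⇔ at least 5 successes in the first 11. With X ~ Binomial(11, 0.54), P(Y ≤ 11) = 1 − P(X ≤ 4).
  k=0: C(11,0)·0.54^0·0.46^11 = 0.00020
  k=1: C(11,1)·0.54^1·0.46^10 = 0.00252
  k=2: C(11,2)·0.54^2·0.46^9 = 0.01479
  k=3: C(11,3)·0.54^3·0.46^8 = 0.05209
  k=4: C(11,4)·0.54^4·0.46^7 = 0.12229
1 − 0.19188 = 0.80812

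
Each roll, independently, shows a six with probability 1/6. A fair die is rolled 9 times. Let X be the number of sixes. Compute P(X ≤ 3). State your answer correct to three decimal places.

0.952

X ~ Binomial(9, 0.166667); P(X ≤ 3) = Σ C(9,k) p^k (1−p)^(9−k) over k:
  k=0: C(9,0)·0.166667^0·0.833333^9 = 0.19381
  k=1: C(9,1)·0.166667^1·0.833333^8 = 0.34885
  k=2: C(9,2)·0.166667^2·0.833333^7 = 0.27908
  k=3: C(9,3)·0.166667^3·0.833333^6 = 0.13024
Total = 0.95198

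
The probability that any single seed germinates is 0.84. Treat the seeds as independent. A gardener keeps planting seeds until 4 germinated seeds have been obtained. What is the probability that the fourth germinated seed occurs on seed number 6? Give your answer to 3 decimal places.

Y = trial on which the fourth success occurs; negative binomial, r=4, p=0.84.
P(Y=6) = C(5,3) · p^4 · (1−p)^2
= 10 · 0.49787 · 0.0256 = 0.12746

0.127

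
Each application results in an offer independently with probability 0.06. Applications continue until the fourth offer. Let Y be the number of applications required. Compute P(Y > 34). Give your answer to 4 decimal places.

0.8554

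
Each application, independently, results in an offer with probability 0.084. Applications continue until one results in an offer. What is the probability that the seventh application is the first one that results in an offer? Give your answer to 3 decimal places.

Geometric (trials to first success), p = 0.084.
P(Y = 7) = (1−p)^6 · p = 0.59071 · 0.084 = 0.04962

0.050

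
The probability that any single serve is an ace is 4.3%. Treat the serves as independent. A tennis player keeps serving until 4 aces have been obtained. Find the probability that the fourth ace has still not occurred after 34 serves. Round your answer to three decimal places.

Needing more than 34 serves ⇔ fewer than 4 successes in the first 34. With X ~ Binomial(34, 0.043), P(Y > 34) = P(X ≤ 3).
  k=0: C(34,0)·0.043^0·0.957^34 = 0.22439
  k=1: C(34,1)·0.043^1·0.957^33 = 0.34280
  k=2: C(34,2)·0.043^2·0.957^32 = 0.25415
  k=3: C(34,3)·0.043^3·0.957^31 = 0.12181
P(X ≤ 3) = 0.94314

0.943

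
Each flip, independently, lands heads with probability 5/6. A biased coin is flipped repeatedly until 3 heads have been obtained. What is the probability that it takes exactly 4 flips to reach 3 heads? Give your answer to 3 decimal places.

Y = trial on which the third success occurs; negative binomial, r=3, p=0.833333.
P(Y=4) = C(3,2) · p^3 · (1−p)^1
= 3 · 0.5787 · 0.16667 = 0.28935

0.289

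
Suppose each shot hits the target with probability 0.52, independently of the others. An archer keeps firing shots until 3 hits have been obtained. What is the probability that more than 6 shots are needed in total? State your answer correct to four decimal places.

Needing more than 6 shots ⇔ fewer than 3 successes in the first 6. With X ~ Binomial(6, 0.52), P(Y > 6) = P(X ≤ 2).
  k=0: C(6,0)·0.52^0·0.48^6 = 0.012231
  k=1: C(6,1)·0.52^1·0.48^5 = 0.079499
  k=2: C(6,2)·0.52^2·0.48^4 = 0.215309
P(X ≤ 2) = 0.307039

0.3070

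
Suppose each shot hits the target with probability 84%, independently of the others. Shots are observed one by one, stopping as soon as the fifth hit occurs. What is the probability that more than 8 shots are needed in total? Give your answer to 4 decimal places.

0.0267

Needing more than 8 shots ⇔ fewer than 5 successes in the first 8. With X ~ Binomial(8, 0.84), P(Y > 8) = P(X ≤ 4).
  k=0: C(8,0)·0.84^0·0.16^8 = 0.000000
  k=1: C(8,1)·0.84^1·0.16^7 = 0.000018
  k=2: C(8,2)·0.84^2·0.16^6 = 0.000331
  k=3: C(8,3)·0.84^3·0.16^5 = 0.003480
  k=4: C(8,4)·0.84^4·0.16^4 = 0.022840
P(X ≤ 4) = 0.026670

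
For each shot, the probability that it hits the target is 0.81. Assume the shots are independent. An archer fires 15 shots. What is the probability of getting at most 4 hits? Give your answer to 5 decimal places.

0.00001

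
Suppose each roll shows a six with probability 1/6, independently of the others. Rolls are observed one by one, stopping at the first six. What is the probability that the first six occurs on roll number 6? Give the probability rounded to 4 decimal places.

Geometric (trials to first success), p = 0.166667.
P(Y = 6) = (1−p)^5 · p = 0.40188 · 0.166667 = 0.066980

0.0670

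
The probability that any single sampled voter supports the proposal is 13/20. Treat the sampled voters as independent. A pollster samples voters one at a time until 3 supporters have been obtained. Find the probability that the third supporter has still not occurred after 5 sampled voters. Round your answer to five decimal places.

Needing more than 5 sampled voters ⇔ fewer than 3 successes in the first 5. With X ~ Binomial(5, 0.65), P(Y > 5) = P(X ≤ 2).
  k=0: C(5,0)·0.65^0·0.35^5 = 0.0052522
  k=1: C(5,1)·0.65^1·0.35^4 = 0.0487703
  k=2: C(5,2)·0.65^2·0.35^3 = 0.1811469
P(X ≤ 2) = 0.2351694

0.23517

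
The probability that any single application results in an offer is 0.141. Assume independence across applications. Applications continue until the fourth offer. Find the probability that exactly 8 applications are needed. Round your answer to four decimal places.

Y = trial on which the fourth success occurs; negative binomial, r=4, p=0.141.
P(Y=8) = C(7,3) · p^4 · (1−p)^4
= 35 · 0.00039525 · 0.54447 = 0.007532

0.0075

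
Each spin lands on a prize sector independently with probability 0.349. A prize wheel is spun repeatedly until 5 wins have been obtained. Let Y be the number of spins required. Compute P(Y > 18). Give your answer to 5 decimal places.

0.19101

Needing more than 18 spins ⇔ fewer than 5 successes in the first 18. With X ~ Binomial(18, 0.349), P(Y > 18) = P(X ≤ 4).
  k=0: C(18,0)·0.349^0·0.651^18 = 0.0004410
  k=1: C(18,1)·0.349^1·0.651^17 = 0.0042557
  k=2: C(18,2)·0.349^2·0.651^16 = 0.0193927
  k=3: C(18,3)·0.349^3·0.651^15 = 0.0554474
  k=4: C(18,4)·0.349^4·0.651^14 = 0.1114697
P(X ≤ 4) = 0.1910066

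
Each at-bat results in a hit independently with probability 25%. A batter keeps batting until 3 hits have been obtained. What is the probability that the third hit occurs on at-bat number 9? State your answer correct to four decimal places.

0.0779

Y = trial on which the third success occurs; negative binomial, r=3, p=0.25.
P(Y=9) = C(8,2) · p^3 · (1−p)^6
= 28 · 0.015625 · 0.17798 = 0.077866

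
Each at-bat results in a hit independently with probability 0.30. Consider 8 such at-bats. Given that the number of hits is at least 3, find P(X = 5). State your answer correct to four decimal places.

X ~ Binomial(8, 0.30). Want P(X=5 | X≥3) = P(X=5) / P(X≥3).
P(X=5) = C(8,5)·0.30^5·0.70^3 = 0.046675
P(X≥3) = 1 − 0.057648 − 0.197650 − 0.296475 = 0.448226
Ratio = 0.046675 / 0.448226 = 0.104134

0.1041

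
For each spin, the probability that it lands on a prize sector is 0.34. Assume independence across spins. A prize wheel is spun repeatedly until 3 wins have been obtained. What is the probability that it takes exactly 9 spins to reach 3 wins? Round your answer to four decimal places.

0.0910

Y = trial on which the third success occurs; negative binomial, r=3, p=0.34.
P(Y=9) = C(8,2) · p^3 · (1−p)^6
= 28 · 0.039304 · 0.082654 = 0.090962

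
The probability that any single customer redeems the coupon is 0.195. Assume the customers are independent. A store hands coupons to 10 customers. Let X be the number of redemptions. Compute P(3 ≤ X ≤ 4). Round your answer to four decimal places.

X ~ Binomial(10, 0.195); P(3 ≤ X ≤ 4) = Σ C(10,k) p^k (1−p)^(10−k) over k:
  k=3: C(10,3)·0.195^3·0.805^7 = 0.194920
  k=4: C(10,4)·0.195^4·0.805^6 = 0.082629
Total = 0.277549

0.2775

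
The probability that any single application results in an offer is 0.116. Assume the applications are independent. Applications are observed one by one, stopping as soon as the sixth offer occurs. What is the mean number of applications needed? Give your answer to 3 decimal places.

Y = total applications until the sixth success; negative binomial with r=6, p=0.116.
E[Y] = r / p = 6 / 0.116 = 51.72414

51.724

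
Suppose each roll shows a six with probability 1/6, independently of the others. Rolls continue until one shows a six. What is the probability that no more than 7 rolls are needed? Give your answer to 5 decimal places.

0.72092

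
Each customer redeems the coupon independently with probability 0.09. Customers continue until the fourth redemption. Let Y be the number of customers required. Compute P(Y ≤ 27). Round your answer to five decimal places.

0.22159

Finishing within 27 customers ⇔ at least 4 successes in the first 27. With X ~ Binomial(27, 0.09), P(Y ≤ 27) = 1 − P(X ≤ 3).
  k=0: C(27,0)·0.09^0·0.91^27 = 0.0783642
  k=1: C(27,1)·0.09^1·0.91^26 = 0.2092582
  k=2: C(27,2)·0.09^2·0.91^25 = 0.2690463
  k=3: C(27,3)·0.09^3·0.91^24 = 0.2217414
1 − 0.7784100 = 0.2215900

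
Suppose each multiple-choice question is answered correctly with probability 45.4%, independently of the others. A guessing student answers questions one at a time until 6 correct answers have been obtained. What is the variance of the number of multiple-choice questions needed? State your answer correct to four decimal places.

15.8940

Y = total multiple-choice questions until the sixth success; negative binomial with r=6, p=0.454.
Var(Y) = r(1−p)/p² = 6·0.546 / 0.454² = 15.893963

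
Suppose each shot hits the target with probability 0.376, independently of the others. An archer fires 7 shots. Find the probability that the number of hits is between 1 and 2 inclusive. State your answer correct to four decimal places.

X ~ Binomial(7, 0.376); P(1 ≤ X ≤ 2) = Σ C(7,k) p^k (1−p)^(7−k) over k:
  k=1: C(7,1)·0.376^1·0.624^6 = 0.155379
  k=2: C(7,2)·0.376^2·0.624^5 = 0.280878
Total = 0.436258

0.4363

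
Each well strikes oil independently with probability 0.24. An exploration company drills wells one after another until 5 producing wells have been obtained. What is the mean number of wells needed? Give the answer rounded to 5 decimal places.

20.83333

Y = total wells until the fifth success; negative binomial with r=5, p=0.24.
E[Y] = r / p = 5 / 0.24 = 20.8333333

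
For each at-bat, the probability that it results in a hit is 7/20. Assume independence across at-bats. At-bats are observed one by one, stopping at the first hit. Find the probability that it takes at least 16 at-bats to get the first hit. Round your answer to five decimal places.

0.00156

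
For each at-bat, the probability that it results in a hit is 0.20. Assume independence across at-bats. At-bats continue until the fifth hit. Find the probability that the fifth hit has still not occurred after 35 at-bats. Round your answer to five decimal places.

0.14349

Needing more than 35 at-bats ⇔ fewer than 5 successes in the first 35. With X ~ Binomial(35, 0.20), P(Y > 35) = P(X ≤ 4).
  k=0: C(35,0)·0.20^0·0.80^35 = 0.0004056
  k=1: C(35,1)·0.20^1·0.80^34 = 0.0035494
  k=2: C(35,2)·0.20^2·0.80^33 = 0.0150850
  k=3: C(35,3)·0.20^3·0.80^32 = 0.0414839
  k=4: C(35,4)·0.20^4·0.80^31 = 0.0829677
P(X ≤ 4) = 0.1434917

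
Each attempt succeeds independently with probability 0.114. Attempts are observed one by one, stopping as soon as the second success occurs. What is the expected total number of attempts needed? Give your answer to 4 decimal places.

17.5439

Y = total attempts until the second success; negative binomial with r=2, p=0.114.
E[Y] = r / p = 2 / 0.114 = 17.543860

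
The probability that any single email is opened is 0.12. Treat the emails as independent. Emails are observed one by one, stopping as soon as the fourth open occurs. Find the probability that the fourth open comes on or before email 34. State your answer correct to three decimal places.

Finishing within 34 emails ⇔ at least 4 successes in the first 34. With X ~ Binomial(34, 0.12), P(Y ≤ 34) = 1 − P(X ≤ 3).
  k=0: C(34,0)·0.12^0·0.88^34 = 0.01295
  k=1: C(34,1)·0.12^1·0.88^33 = 0.06006
  k=2: C(34,2)·0.12^2·0.88^32 = 0.13514
  k=3: C(34,3)·0.12^3·0.88^31 = 0.19656
1 − 0.40471 = 0.59529

0.595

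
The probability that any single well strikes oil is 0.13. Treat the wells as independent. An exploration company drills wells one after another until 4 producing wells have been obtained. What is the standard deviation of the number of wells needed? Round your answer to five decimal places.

Y = total wells until the fourth success; negative binomial with r=4, p=0.13.
SD(Y) = √[r(1−p)/p²] = √(205.9171598) = 14.3498139

14.34981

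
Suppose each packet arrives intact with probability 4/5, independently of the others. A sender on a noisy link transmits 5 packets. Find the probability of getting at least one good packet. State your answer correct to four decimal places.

P(at least one) = 1 − P(none) = 1 − (1 − 0.80)^5
= 1 − 0.000320 = 0.999680

0.9997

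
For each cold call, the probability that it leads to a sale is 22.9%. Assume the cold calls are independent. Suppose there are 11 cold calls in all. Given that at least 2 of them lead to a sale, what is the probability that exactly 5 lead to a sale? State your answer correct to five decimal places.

X ~ Binomial(11, 0.229). Want P(X=5 | X≥2) = P(X=5) / P(X≥2).
P(X=5) = C(11,5)·0.229^5·0.771^6 = 0.0611147
P(X≥2) = 1 − 0.0572266 − 0.1869700 = 0.7558034
Ratio = 0.0611147 / 0.7558034 = 0.0808606

0.08086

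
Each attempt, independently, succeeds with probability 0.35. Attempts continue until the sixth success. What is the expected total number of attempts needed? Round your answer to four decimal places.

17.1429

Y = total attempts until the sixth success; negative binomial with r=6, p=0.35.
E[Y] = r / p = 6 / 0.35 = 17.142857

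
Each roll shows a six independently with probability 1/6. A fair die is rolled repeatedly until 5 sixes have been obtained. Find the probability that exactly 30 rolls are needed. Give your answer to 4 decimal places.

0.0320

Y = trial on which the fifth success occurs; negative binomial, r=5, p=0.166667.
P(Y=30) = C(29,4) · p^5 · (1−p)^25
= 23751 · 0.0001286 · 0.010483 = 0.032018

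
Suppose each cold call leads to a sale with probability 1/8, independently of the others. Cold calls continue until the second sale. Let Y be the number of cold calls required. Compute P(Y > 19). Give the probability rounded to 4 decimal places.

Needing more than 19 cold calls ⇔ fewer than 2 successes in the first 19. With X ~ Binomial(19, 0.125), P(Y > 19) = P(X ≤ 1).
  k=0: C(19,0)·0.125^0·0.875^19 = 0.079096
  k=1: C(19,1)·0.125^1·0.875^18 = 0.214688
P(X ≤ 1) = 0.293784

0.2938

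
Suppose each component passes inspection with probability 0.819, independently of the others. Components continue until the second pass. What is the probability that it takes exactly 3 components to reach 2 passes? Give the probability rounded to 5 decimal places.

0.24282

Y = trial on which the second success occurs; negative binomial, r=2, p=0.819.
P(Y=3) = C(2,1) · p^2 · (1−p)^1
= 2 · 0.67076 · 0.181 = 0.2428155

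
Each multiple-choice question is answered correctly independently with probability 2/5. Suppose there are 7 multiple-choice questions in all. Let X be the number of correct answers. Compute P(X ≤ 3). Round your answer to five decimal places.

X ~ Binomial(7, 0.40); P(X ≤ 3) = Σ C(7,k) p^k (1−p)^(7−k) over k:
  k=0: C(7,0)·0.40^0·0.60^7 = 0.0279936
  k=1: C(7,1)·0.40^1·0.60^6 = 0.1306368
  k=2: C(7,2)·0.40^2·0.60^5 = 0.2612736
  k=3: C(7,3)·0.40^3·0.60^4 = 0.2903040
Total = 0.7102080

0.71021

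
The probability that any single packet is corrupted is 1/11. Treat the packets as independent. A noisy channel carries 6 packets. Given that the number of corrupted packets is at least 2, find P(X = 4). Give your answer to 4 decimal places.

X ~ Binomial(6, 0.090909). Want P(X=4 | X≥2) = P(X=4) / P(X≥2).
P(X=4) = C(6,4)·0.090909^4·0.909091^2 = 0.000847
P(X≥2) = 1 − 0.564474 − 0.338684 = 0.096842
Ratio = 0.000847 / 0.096842 = 0.008743

0.0087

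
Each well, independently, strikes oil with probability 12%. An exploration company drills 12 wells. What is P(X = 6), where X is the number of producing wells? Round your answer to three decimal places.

0.001

X ~ Binomial(n=12, p=0.12).
P(X=6) = C(12,6) · p^6 · (1−p)^6
= 924 · 2.986e-06 · 0.4644 = 0.00128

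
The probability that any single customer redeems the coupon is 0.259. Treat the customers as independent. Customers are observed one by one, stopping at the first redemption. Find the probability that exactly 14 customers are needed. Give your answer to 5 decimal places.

0.00526

Geometric (trials to first success), p = 0.259.
P(Y = 14) = (1−p)^13 · p = 0.020307 · 0.259 = 0.0052594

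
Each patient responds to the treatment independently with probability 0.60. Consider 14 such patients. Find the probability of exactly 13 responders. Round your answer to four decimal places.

0.0073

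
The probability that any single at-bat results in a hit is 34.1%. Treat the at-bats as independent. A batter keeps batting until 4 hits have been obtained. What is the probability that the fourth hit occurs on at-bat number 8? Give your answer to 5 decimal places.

Y = trial on which the fourth success occurs; negative binomial, r=4, p=0.341.
P(Y=8) = C(7,3) · p^4 · (1−p)^4
= 35 · 0.013521 · 0.1886 = 0.0892539

0.08925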